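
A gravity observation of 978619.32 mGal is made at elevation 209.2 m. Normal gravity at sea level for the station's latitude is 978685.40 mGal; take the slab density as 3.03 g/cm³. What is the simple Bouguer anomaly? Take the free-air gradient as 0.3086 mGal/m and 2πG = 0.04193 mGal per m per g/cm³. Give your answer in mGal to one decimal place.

-28.1

Free-air correction = 0.3086 × 209.2 = 64.56 mGal
Free-air anomaly = 978619.32 − 978685.40 + (64.56) = -1.52 mGal
Bouguer slab correction = 0.04193 × 3.03 × 209.2 = 26.58 mGal
Simple Bouguer anomaly = -1.52 − (26.58) = -28.10 mGal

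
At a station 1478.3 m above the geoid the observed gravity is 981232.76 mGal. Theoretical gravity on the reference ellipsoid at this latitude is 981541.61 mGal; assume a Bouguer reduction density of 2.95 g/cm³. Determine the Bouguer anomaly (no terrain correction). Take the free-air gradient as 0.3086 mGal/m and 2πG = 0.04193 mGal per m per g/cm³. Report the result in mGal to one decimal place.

-35.5

Free-air correction = 0.3086 × 1478.3 = 456.20 mGal
Free-air anomaly = 981232.76 − 981541.61 + (456.20) = 147.35 mGal
Bouguer slab correction = 0.04193 × 2.95 × 1478.3 = 182.86 mGal
Simple Bouguer anomaly = 147.35 − (182.86) = -35.51 mGal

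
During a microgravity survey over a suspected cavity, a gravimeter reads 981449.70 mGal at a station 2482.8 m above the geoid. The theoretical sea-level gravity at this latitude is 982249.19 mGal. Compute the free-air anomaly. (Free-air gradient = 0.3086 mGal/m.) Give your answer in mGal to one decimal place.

-33.3

Free-air correction = 0.3086 × 2482.8 = 766.19 mGal
Free-air anomaly = 981449.70 − 982249.19 + (766.19) = -33.30 mGal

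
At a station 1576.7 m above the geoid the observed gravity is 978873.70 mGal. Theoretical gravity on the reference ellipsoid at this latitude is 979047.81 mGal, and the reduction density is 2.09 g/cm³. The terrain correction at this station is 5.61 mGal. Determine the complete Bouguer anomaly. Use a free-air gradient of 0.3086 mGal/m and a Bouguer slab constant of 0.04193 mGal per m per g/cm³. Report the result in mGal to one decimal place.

179.9

Free-air correction = 0.3086 × 1576.7 = 486.57 mGal
Free-air anomaly = 978873.70 − 979047.81 + (486.57) = 312.46 mGal
Bouguer slab correction = 0.04193 × 2.09 × 1576.7 = 138.17 mGal
Simple Bouguer anomaly = 312.46 − (138.17) = 174.29 mGal
Complete Bouguer anomaly = 174.29 + 5.61 = 179.90 mGal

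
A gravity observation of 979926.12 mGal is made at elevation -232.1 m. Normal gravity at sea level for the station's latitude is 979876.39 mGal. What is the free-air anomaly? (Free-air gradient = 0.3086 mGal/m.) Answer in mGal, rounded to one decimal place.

Free-air correction = 0.3086 × -232.1 = -71.63 mGal
Free-air anomaly = 979926.12 − 979876.39 + (-71.63) = -21.90 mGal

-21.9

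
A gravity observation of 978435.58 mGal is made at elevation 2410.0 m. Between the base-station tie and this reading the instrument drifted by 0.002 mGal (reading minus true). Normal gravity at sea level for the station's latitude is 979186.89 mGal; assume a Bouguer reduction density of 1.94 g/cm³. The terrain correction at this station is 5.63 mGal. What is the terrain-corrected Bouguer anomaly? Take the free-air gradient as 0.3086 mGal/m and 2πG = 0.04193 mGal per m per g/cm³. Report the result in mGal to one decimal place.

-198.0

Drift-corrected reading = 978435.58 − (0.002) = 978435.578 mGal
Free-air correction = 0.3086 × 2410.0 = 743.73 mGal
Free-air anomaly = 978435.578 − 979186.89 + (743.73) = -7.582 mGal
Bouguer slab correction = 0.04193 × 1.94 × 2410.0 = 196.04 mGal
Simple Bouguer anomaly = -7.582 − (196.04) = -203.622 mGal
Complete Bouguer anomaly = -203.622 + 5.63 = -197.992 mGal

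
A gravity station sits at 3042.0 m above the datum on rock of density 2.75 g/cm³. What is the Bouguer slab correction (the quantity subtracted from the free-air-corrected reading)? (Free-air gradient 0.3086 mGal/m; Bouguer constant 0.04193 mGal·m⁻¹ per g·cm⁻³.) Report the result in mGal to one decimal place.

350.8

Bouguer slab correction = 0.04193 × 2.75 × 3042.0 = 350.8 mGal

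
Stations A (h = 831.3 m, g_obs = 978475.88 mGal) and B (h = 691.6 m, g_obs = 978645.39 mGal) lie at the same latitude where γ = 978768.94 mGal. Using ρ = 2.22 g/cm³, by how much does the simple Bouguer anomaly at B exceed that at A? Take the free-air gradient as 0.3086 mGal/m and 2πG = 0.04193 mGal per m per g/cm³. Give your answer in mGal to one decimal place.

139.4

Δg_SB(A) = 978475.88 − 978768.94 + 0.3086×831.3 − 0.04193×2.22×831.3 = -113.90 mGal
Δg_SB(B) = 978645.39 − 978768.94 + 0.3086×691.6 − 0.04193×2.22×691.6 = 25.50 mGal
Difference = 25.50 − (-113.90) = 139.40 mGal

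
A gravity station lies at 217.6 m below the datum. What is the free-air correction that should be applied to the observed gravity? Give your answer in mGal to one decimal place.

Free-air correction = 0.3086 × -217.6 = -67.2 mGal

-67.2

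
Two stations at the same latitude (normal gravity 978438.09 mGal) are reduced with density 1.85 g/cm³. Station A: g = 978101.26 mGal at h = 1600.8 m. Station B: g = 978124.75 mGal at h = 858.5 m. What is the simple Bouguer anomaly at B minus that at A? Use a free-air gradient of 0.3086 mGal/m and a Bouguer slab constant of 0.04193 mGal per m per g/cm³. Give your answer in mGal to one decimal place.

-148.0

Δg_SB(A) = 978101.26 − 978438.09 + 0.3086×1600.8 − 0.04193×1.85×1600.8 = 33.00 mGal
Δg_SB(B) = 978124.75 − 978438.09 + 0.3086×858.5 − 0.04193×1.85×858.5 = -115.00 mGal
Difference = -115.00 − (33.00) = -148.00 mGal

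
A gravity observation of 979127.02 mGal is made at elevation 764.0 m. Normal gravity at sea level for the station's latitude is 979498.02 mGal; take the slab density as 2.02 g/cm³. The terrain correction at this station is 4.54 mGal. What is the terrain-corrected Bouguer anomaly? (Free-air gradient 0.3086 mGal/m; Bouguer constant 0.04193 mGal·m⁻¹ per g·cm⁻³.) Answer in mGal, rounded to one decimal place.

-195.4

Free-air correction = 0.3086 × 764.0 = 235.77 mGal
Free-air anomaly = 979127.02 − 979498.02 + (235.77) = -135.23 mGal
Bouguer slab correction = 0.04193 × 2.02 × 764.0 = 64.71 mGal
Simple Bouguer anomaly = -135.23 − (64.71) = -199.94 mGal
Complete Bouguer anomaly = -199.94 + 4.54 = -195.40 mGal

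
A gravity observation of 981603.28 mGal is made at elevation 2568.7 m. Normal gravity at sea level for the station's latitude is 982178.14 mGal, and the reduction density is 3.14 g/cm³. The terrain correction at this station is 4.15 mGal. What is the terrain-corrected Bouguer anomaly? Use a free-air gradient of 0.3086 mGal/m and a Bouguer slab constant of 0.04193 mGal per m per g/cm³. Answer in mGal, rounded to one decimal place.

-116.2

Free-air correction = 0.3086 × 2568.7 = 792.70 mGal
Free-air anomaly = 981603.28 − 982178.14 + (792.70) = 217.84 mGal
Bouguer slab correction = 0.04193 × 3.14 × 2568.7 = 338.20 mGal
Simple Bouguer anomaly = 217.84 − (338.20) = -120.36 mGal
Complete Bouguer anomaly = -120.36 + 4.15 = -116.21 mGal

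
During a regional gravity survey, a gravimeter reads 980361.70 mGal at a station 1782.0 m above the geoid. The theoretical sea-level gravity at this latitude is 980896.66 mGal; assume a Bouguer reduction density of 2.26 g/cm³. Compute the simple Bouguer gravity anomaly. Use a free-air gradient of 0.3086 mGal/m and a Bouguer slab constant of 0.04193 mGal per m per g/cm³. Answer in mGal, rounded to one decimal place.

-153.9

Free-air correction = 0.3086 × 1782.0 = 549.93 mGal
Free-air anomaly = 980361.70 − 980896.66 + (549.93) = 14.97 mGal
Bouguer slab correction = 0.04193 × 2.26 × 1782.0 = 168.87 mGal
Simple Bouguer anomaly = 14.97 − (168.87) = -153.90 mGal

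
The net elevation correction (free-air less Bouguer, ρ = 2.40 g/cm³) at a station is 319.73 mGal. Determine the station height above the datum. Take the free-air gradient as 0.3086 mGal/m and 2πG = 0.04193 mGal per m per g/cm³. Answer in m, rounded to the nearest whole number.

Combined gradient = 0.3086 − 0.04193 × 2.40 = 0.2079680 mGal/m
h = 319.73 / 0.2079680 = 1537.40 m

1537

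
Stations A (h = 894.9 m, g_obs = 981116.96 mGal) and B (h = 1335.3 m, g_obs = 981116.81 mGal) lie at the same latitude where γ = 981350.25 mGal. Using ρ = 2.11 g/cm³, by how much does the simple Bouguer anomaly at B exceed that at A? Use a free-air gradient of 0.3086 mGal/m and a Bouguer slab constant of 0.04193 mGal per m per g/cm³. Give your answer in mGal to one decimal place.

Δg_SB(A) = 981116.96 − 981350.25 + 0.3086×894.9 − 0.04193×2.11×894.9 = -36.30 mGal
Δg_SB(B) = 981116.81 − 981350.25 + 0.3086×1335.3 − 0.04193×2.11×1335.3 = 60.50 mGal
Difference = 60.50 − (-36.30) = 96.80 mGal

96.8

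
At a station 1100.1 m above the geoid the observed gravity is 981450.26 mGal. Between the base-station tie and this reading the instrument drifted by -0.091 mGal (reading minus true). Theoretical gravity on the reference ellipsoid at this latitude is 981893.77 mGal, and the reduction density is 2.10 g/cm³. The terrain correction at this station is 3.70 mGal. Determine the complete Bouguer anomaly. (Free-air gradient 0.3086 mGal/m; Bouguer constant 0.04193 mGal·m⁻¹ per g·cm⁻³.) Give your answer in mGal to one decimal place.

Drift-corrected reading = 981450.26 − (-0.091) = 981450.351 mGal
Free-air correction = 0.3086 × 1100.1 = 339.49 mGal
Free-air anomaly = 981450.351 − 981893.77 + (339.49) = -103.929 mGal
Bouguer slab correction = 0.04193 × 2.10 × 1100.1 = 96.87 mGal
Simple Bouguer anomaly = -103.929 − (96.87) = -200.799 mGal
Complete Bouguer anomaly = -200.799 + 3.70 = -197.099 mGal

-197.1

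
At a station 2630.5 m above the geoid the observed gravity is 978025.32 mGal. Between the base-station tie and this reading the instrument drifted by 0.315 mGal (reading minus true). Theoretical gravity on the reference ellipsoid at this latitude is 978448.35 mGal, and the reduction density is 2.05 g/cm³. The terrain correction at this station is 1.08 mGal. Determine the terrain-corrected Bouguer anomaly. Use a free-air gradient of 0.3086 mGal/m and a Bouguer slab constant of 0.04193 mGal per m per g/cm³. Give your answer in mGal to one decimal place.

Drift-corrected reading = 978025.32 − (0.315) = 978025.005 mGal
Free-air correction = 0.3086 × 2630.5 = 811.77 mGal
Free-air anomaly = 978025.005 − 978448.35 + (811.77) = 388.425 mGal
Bouguer slab correction = 0.04193 × 2.05 × 2630.5 = 226.11 mGal
Simple Bouguer anomaly = 388.425 − (226.11) = 162.315 mGal
Complete Bouguer anomaly = 162.315 + 1.08 = 163.395 mGal

163.4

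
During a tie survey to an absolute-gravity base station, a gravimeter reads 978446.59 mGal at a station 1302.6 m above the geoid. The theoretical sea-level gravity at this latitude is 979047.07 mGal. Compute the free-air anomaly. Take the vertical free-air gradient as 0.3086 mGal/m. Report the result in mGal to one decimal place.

Free-air correction = 0.3086 × 1302.6 = 401.98 mGal
Free-air anomaly = 978446.59 − 979047.07 + (401.98) = -198.50 mGal

-198.5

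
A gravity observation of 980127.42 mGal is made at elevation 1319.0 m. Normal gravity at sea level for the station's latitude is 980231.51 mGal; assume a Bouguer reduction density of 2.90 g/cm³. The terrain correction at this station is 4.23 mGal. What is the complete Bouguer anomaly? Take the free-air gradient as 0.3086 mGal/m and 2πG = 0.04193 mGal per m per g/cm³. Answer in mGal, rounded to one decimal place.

Free-air correction = 0.3086 × 1319.0 = 407.04 mGal
Free-air anomaly = 980127.42 − 980231.51 + (407.04) = 302.95 mGal
Bouguer slab correction = 0.04193 × 2.90 × 1319.0 = 160.39 mGal
Simple Bouguer anomaly = 302.95 − (160.39) = 142.56 mGal
Complete Bouguer anomaly = 142.56 + 4.23 = 146.79 mGal

146.8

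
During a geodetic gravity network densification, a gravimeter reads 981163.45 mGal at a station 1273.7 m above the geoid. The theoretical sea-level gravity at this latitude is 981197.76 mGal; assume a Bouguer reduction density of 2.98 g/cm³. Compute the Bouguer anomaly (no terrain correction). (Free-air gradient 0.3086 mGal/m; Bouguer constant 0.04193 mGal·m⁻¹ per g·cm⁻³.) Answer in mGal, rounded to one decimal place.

Free-air correction = 0.3086 × 1273.7 = 393.06 mGal
Free-air anomaly = 981163.45 − 981197.76 + (393.06) = 358.75 mGal
Bouguer slab correction = 0.04193 × 2.98 × 1273.7 = 159.15 mGal
Simple Bouguer anomaly = 358.75 − (159.15) = 199.60 mGal

199.6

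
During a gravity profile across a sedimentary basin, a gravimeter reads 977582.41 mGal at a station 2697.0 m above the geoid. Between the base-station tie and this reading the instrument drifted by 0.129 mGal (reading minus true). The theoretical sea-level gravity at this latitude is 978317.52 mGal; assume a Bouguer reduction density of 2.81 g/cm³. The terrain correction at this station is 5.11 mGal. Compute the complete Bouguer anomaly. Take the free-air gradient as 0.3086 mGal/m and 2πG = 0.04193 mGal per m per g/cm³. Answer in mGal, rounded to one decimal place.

-215.6

Drift-corrected reading = 977582.41 − (0.129) = 977582.281 mGal
Free-air correction = 0.3086 × 2697.0 = 832.29 mGal
Free-air anomaly = 977582.281 − 978317.52 + (832.29) = 97.051 mGal
Bouguer slab correction = 0.04193 × 2.81 × 2697.0 = 317.77 mGal
Simple Bouguer anomaly = 97.051 − (317.77) = -220.719 mGal
Complete Bouguer anomaly = -220.719 + 5.11 = -215.609 mGal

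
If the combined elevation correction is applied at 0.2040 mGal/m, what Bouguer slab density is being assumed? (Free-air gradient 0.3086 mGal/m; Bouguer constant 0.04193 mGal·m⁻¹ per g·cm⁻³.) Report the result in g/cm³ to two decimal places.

0.2040 = 0.3086 − 0.04193 × ρ
ρ = (0.3086 − 0.2040) / 0.04193 = 2.49 g/cm³

2.49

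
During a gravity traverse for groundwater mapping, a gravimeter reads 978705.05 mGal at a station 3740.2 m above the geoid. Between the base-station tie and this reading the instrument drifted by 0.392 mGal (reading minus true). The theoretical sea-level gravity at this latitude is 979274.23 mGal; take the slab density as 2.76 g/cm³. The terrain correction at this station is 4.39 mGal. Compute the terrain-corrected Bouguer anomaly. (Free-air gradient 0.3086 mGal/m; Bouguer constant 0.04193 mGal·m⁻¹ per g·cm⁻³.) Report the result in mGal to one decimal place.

156.2

Drift-corrected reading = 978705.05 − (0.392) = 978704.658 mGal
Free-air correction = 0.3086 × 3740.2 = 1154.23 mGal
Free-air anomaly = 978704.658 − 979274.23 + (1154.23) = 584.658 mGal
Bouguer slab correction = 0.04193 × 2.76 × 3740.2 = 432.84 mGal
Simple Bouguer anomaly = 584.658 − (432.84) = 151.818 mGal
Complete Bouguer anomaly = 151.818 + 4.39 = 156.208 mGal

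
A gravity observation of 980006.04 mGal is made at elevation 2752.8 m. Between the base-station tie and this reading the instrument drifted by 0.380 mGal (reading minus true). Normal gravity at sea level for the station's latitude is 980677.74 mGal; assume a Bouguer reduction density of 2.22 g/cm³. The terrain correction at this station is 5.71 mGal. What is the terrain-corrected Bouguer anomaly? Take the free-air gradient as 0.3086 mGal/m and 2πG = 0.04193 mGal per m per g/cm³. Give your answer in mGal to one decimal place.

-73.1

Drift-corrected reading = 980006.04 − (0.380) = 980005.660 mGal
Free-air correction = 0.3086 × 2752.8 = 849.51 mGal
Free-air anomaly = 980005.660 − 980677.74 + (849.51) = 177.430 mGal
Bouguer slab correction = 0.04193 × 2.22 × 2752.8 = 256.24 mGal
Simple Bouguer anomaly = 177.430 − (256.24) = -78.810 mGal
Complete Bouguer anomaly = -78.810 + 5.71 = -73.100 mGal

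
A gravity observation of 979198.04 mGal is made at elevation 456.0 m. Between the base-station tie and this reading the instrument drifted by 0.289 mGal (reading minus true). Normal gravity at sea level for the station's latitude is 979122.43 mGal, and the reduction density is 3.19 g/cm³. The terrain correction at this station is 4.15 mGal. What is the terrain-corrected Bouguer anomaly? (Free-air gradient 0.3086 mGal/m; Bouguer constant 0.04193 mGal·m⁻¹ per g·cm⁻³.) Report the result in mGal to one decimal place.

Drift-corrected reading = 979198.04 − (0.289) = 979197.751 mGal
Free-air correction = 0.3086 × 456.0 = 140.72 mGal
Free-air anomaly = 979197.751 − 979122.43 + (140.72) = 216.041 mGal
Bouguer slab correction = 0.04193 × 3.19 × 456.0 = 60.99 mGal
Simple Bouguer anomaly = 216.041 − (60.99) = 155.051 mGal
Complete Bouguer anomaly = 155.051 + 4.15 = 159.201 mGal

159.2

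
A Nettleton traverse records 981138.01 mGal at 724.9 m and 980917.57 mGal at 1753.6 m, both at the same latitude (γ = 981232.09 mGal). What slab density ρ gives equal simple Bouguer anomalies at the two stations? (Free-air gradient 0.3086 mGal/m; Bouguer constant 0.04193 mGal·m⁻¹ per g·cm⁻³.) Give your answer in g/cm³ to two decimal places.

Δg_obs = 980917.57 − 981138.01 = -220.44 mGal over Δh = 1753.6 − 724.9 = 1028.7 m
Equal Bouguer anomalies ⇒ Δg_obs + (0.3086 − 0.04193ρ)·Δh = 0
0.3086 − 0.04193ρ = −Δg_obs/Δh = 0.21429
ρ = (0.3086 − 0.21429) / 0.04193 = 2.25 g/cm³

2.25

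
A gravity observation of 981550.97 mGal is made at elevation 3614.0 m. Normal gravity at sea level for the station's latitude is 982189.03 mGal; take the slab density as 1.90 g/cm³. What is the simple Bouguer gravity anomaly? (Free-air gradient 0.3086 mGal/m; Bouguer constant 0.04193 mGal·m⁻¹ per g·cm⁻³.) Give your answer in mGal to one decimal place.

Free-air correction = 0.3086 × 3614.0 = 1115.28 mGal
Free-air anomaly = 981550.97 − 982189.03 + (1115.28) = 477.22 mGal
Bouguer slab correction = 0.04193 × 1.90 × 3614.0 = 287.92 mGal
Simple Bouguer anomaly = 477.22 − (287.92) = 189.30 mGal

189.3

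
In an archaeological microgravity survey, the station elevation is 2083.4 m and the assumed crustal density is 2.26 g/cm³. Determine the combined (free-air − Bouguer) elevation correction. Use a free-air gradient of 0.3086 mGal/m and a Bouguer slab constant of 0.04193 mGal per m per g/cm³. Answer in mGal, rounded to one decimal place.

Combined gradient = 0.3086 − 0.04193 × 2.26 = 0.2138382 mGal/m
Combined elevation correction = 0.2138382 × 2083.4 = 445.5 mGal

445.5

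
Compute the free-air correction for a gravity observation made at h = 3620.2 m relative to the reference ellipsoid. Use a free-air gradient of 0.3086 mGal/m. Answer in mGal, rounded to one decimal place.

Free-air correction = 0.3086 × 3620.2 = 1117.2 mGal

1117.2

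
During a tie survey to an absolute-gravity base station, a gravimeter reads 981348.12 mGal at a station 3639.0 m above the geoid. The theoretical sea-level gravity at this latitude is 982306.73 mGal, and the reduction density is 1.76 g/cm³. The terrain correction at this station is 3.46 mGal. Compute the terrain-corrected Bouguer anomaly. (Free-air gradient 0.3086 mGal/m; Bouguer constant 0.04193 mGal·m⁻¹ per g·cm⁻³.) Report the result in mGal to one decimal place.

Free-air correction = 0.3086 × 3639.0 = 1123.00 mGal
Free-air anomaly = 981348.12 − 982306.73 + (1123.00) = 164.39 mGal
Bouguer slab correction = 0.04193 × 1.76 × 3639.0 = 268.55 mGal
Simple Bouguer anomaly = 164.39 − (268.55) = -104.16 mGal
Complete Bouguer anomaly = -104.16 + 3.46 = -100.70 mGal

-100.7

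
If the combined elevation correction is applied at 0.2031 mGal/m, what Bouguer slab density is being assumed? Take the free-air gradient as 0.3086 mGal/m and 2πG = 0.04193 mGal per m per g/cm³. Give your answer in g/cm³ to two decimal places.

2.52

0.2031 = 0.3086 − 0.04193 × ρ
ρ = (0.3086 − 0.2031) / 0.04193 = 2.52 g/cm³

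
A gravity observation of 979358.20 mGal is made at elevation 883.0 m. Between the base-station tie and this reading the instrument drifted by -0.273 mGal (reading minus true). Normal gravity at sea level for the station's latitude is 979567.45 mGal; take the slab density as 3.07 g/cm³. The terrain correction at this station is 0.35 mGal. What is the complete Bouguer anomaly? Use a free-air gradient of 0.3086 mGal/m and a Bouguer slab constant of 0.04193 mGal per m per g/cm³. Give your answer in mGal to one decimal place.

Drift-corrected reading = 979358.20 − (-0.273) = 979358.473 mGal
Free-air correction = 0.3086 × 883.0 = 272.49 mGal
Free-air anomaly = 979358.473 − 979567.45 + (272.49) = 63.513 mGal
Bouguer slab correction = 0.04193 × 3.07 × 883.0 = 113.66 mGal
Simple Bouguer anomaly = 63.513 − (113.66) = -50.147 mGal
Complete Bouguer anomaly = -50.147 + 0.35 = -49.797 mGal

-49.8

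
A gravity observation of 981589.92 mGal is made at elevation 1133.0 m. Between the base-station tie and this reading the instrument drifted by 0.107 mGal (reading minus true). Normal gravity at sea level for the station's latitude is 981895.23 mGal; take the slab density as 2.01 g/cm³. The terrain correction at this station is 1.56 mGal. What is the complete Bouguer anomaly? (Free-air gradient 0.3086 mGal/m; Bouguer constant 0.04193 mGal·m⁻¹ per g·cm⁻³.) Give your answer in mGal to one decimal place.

-49.7

Drift-corrected reading = 981589.92 − (0.107) = 981589.813 mGal
Free-air correction = 0.3086 × 1133.0 = 349.64 mGal
Free-air anomaly = 981589.813 − 981895.23 + (349.64) = 44.223 mGal
Bouguer slab correction = 0.04193 × 2.01 × 1133.0 = 95.49 mGal
Simple Bouguer anomaly = 44.223 − (95.49) = -51.267 mGal
Complete Bouguer anomaly = -51.267 + 1.56 = -49.707 mGal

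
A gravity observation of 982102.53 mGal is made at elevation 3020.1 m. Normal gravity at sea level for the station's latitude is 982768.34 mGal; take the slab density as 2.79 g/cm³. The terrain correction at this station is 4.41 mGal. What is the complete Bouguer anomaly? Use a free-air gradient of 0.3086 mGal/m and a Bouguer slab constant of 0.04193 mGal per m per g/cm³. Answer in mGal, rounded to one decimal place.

-82.7

Free-air correction = 0.3086 × 3020.1 = 932.00 mGal
Free-air anomaly = 982102.53 − 982768.34 + (932.00) = 266.19 mGal
Bouguer slab correction = 0.04193 × 2.79 × 3020.1 = 353.31 mGal
Simple Bouguer anomaly = 266.19 − (353.31) = -87.12 mGal
Complete Bouguer anomaly = -87.12 + 4.41 = -82.71 mGal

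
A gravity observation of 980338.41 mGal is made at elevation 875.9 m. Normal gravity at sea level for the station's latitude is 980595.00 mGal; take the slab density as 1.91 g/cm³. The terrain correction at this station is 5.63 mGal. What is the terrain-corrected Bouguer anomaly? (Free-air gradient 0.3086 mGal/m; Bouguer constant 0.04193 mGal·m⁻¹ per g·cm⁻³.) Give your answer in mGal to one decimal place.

Free-air correction = 0.3086 × 875.9 = 270.30 mGal
Free-air anomaly = 980338.41 − 980595.00 + (270.30) = 13.71 mGal
Bouguer slab correction = 0.04193 × 1.91 × 875.9 = 70.15 mGal
Simple Bouguer anomaly = 13.71 − (70.15) = -56.44 mGal
Complete Bouguer anomaly = -56.44 + 5.63 = -50.81 mGal

-50.8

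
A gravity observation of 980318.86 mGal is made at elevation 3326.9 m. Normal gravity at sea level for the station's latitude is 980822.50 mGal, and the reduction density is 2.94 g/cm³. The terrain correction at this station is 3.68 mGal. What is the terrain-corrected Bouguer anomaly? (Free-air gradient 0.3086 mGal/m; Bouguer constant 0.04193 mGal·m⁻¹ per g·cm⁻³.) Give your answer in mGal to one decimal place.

116.6

Free-air correction = 0.3086 × 3326.9 = 1026.68 mGal
Free-air anomaly = 980318.86 − 980822.50 + (1026.68) = 523.04 mGal
Bouguer slab correction = 0.04193 × 2.94 × 3326.9 = 410.12 mGal
Simple Bouguer anomaly = 523.04 − (410.12) = 112.92 mGal
Complete Bouguer anomaly = 112.92 + 3.68 = 116.60 mGal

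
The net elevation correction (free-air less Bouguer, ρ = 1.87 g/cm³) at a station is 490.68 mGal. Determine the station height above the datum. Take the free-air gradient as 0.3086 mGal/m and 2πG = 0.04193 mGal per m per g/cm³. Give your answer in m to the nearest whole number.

Combined gradient = 0.3086 − 0.04193 × 1.87 = 0.2301909 mGal/m
h = 490.68 / 0.2301909 = 2131.62 m

2132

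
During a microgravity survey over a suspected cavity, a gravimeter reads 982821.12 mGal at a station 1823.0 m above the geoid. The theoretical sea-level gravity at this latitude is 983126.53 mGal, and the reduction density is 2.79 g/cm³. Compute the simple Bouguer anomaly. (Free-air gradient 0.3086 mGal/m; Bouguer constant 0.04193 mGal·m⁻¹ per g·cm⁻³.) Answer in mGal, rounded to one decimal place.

Free-air correction = 0.3086 × 1823.0 = 562.58 mGal
Free-air anomaly = 982821.12 − 983126.53 + (562.58) = 257.17 mGal
Bouguer slab correction = 0.04193 × 2.79 × 1823.0 = 213.26 mGal
Simple Bouguer anomaly = 257.17 − (213.26) = 43.91 mGal

43.9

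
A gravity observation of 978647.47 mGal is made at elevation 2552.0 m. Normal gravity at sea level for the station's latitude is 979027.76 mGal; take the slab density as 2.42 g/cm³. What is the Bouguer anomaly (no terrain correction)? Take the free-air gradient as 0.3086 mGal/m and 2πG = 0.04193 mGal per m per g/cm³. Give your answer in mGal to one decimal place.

Free-air correction = 0.3086 × 2552.0 = 787.55 mGal
Free-air anomaly = 978647.47 − 979027.76 + (787.55) = 407.26 mGal
Bouguer slab correction = 0.04193 × 2.42 × 2552.0 = 258.95 mGal
Simple Bouguer anomaly = 407.26 − (258.95) = 148.31 mGal

148.3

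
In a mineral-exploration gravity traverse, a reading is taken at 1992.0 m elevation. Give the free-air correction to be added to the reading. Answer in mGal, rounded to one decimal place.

614.7

Free-air correction = 0.3086 × 1992.0 = 614.7 mGal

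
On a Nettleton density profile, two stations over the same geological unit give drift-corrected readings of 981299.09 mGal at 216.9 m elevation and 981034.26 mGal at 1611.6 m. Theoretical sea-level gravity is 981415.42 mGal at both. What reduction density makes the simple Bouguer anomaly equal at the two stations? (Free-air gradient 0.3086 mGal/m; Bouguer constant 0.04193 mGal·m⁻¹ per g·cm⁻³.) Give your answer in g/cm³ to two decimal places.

Δg_obs = 981034.26 − 981299.09 = -264.83 mGal over Δh = 1611.6 − 216.9 = 1394.7 m
Equal Bouguer anomalies ⇒ Δg_obs + (0.3086 − 0.04193ρ)·Δh = 0
0.3086 − 0.04193ρ = −Δg_obs/Δh = 0.18988
ρ = (0.3086 − 0.18988) / 0.04193 = 2.83 g/cm³

2.83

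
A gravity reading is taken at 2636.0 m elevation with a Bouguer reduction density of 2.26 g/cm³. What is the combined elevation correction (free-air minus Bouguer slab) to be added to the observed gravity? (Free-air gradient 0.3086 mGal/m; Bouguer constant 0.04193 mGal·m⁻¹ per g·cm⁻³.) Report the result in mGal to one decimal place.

563.7

Combined gradient = 0.3086 − 0.04193 × 2.26 = 0.2138382 mGal/m
Combined elevation correction = 0.2138382 × 2636.0 = 563.7 mGal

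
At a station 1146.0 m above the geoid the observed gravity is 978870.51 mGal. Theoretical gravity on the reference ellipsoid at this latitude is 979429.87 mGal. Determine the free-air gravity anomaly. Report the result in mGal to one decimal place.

-205.7

Free-air correction = 0.3086 × 1146.0 = 353.66 mGal
Free-air anomaly = 978870.51 − 979429.87 + (353.66) = -205.70 mGal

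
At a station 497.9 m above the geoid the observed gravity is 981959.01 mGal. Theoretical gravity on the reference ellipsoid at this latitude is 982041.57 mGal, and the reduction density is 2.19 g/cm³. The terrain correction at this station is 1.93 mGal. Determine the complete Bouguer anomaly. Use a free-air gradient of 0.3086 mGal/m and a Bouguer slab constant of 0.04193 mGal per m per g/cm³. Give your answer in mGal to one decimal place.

Free-air correction = 0.3086 × 497.9 = 153.65 mGal
Free-air anomaly = 981959.01 − 982041.57 + (153.65) = 71.09 mGal
Bouguer slab correction = 0.04193 × 2.19 × 497.9 = 45.72 mGal
Simple Bouguer anomaly = 71.09 − (45.72) = 25.37 mGal
Complete Bouguer anomaly = 25.37 + 1.93 = 27.30 mGal

27.3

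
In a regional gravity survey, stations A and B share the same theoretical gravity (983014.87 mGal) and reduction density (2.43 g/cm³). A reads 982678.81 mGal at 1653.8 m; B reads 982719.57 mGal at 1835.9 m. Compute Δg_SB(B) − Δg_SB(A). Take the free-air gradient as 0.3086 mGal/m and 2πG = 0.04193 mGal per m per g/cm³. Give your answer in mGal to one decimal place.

Δg_SB(A) = 982678.81 − 983014.87 + 0.3086×1653.8 − 0.04193×2.43×1653.8 = 5.80 mGal
Δg_SB(B) = 982719.57 − 983014.87 + 0.3086×1835.9 − 0.04193×2.43×1835.9 = 84.20 mGal
Difference = 84.20 − (5.80) = 78.40 mGal

78.4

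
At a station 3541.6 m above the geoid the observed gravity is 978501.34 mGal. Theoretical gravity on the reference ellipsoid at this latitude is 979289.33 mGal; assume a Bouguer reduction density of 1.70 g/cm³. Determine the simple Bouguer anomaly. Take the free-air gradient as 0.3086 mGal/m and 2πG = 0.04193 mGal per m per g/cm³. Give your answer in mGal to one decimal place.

52.5

Free-air correction = 0.3086 × 3541.6 = 1092.94 mGal
Free-air anomaly = 978501.34 − 979289.33 + (1092.94) = 304.95 mGal
Bouguer slab correction = 0.04193 × 1.70 × 3541.6 = 252.45 mGal
Simple Bouguer anomaly = 304.95 − (252.45) = 52.50 mGal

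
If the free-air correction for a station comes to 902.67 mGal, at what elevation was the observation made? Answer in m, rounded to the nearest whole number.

2925

h = 902.67 / 0.3086 = 2925.05 m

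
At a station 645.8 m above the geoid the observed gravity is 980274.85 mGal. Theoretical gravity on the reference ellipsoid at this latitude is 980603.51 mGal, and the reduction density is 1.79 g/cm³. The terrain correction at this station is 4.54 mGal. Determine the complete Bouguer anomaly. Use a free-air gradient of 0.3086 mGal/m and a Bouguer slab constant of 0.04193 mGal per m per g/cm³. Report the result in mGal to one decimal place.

Free-air correction = 0.3086 × 645.8 = 199.29 mGal
Free-air anomaly = 980274.85 − 980603.51 + (199.29) = -129.37 mGal
Bouguer slab correction = 0.04193 × 1.79 × 645.8 = 48.47 mGal
Simple Bouguer anomaly = -129.37 − (48.47) = -177.84 mGal
Complete Bouguer anomaly = -177.84 + 4.54 = -173.30 mGal

-173.3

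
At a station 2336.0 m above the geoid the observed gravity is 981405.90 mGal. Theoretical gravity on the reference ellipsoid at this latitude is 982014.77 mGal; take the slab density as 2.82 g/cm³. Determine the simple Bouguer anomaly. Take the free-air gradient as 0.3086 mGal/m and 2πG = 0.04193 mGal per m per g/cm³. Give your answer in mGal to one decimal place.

Free-air correction = 0.3086 × 2336.0 = 720.89 mGal
Free-air anomaly = 981405.90 − 982014.77 + (720.89) = 112.02 mGal
Bouguer slab correction = 0.04193 × 2.82 × 2336.0 = 276.21 mGal
Simple Bouguer anomaly = 112.02 − (276.21) = -164.19 mGal

-164.2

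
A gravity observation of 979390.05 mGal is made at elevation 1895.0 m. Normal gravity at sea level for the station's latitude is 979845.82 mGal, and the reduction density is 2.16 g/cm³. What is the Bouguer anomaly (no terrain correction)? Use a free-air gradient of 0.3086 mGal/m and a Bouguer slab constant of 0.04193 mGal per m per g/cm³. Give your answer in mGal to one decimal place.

Free-air correction = 0.3086 × 1895.0 = 584.80 mGal
Free-air anomaly = 979390.05 − 979845.82 + (584.80) = 129.03 mGal
Bouguer slab correction = 0.04193 × 2.16 × 1895.0 = 171.63 mGal
Simple Bouguer anomaly = 129.03 − (171.63) = -42.60 mGal

-42.6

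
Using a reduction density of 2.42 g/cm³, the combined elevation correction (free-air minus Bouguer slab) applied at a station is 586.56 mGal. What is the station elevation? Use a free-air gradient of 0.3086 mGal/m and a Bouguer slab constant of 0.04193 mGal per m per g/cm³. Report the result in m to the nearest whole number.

Combined gradient = 0.3086 − 0.04193 × 2.42 = 0.2071294 mGal/m
h = 586.56 / 0.2071294 = 2831.85 m

2832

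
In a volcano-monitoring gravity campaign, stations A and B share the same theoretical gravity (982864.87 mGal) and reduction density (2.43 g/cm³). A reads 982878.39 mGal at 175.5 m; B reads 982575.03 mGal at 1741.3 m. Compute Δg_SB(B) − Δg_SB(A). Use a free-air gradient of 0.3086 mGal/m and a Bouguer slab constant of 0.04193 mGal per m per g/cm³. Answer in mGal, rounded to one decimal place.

Δg_SB(A) = 982878.39 − 982864.87 + 0.3086×175.5 − 0.04193×2.43×175.5 = 49.80 mGal
Δg_SB(B) = 982575.03 − 982864.87 + 0.3086×1741.3 − 0.04193×2.43×1741.3 = 70.10 mGal
Difference = 70.10 − (49.80) = 20.30 mGal

20.3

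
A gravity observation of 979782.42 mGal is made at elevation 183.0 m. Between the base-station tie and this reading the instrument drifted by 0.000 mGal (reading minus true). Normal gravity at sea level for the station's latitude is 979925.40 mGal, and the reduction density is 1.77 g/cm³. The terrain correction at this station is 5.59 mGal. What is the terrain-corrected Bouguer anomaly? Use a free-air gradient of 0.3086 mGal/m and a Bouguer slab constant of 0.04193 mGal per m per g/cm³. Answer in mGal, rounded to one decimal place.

-94.5

Drift-corrected reading = 979782.42 − (0.000) = 979782.420 mGal
Free-air correction = 0.3086 × 183.0 = 56.47 mGal
Free-air anomaly = 979782.420 − 979925.40 + (56.47) = -86.510 mGal
Bouguer slab correction = 0.04193 × 1.77 × 183.0 = 13.58 mGal
Simple Bouguer anomaly = -86.510 − (13.58) = -100.090 mGal
Complete Bouguer anomaly = -100.090 + 5.59 = -94.500 mGal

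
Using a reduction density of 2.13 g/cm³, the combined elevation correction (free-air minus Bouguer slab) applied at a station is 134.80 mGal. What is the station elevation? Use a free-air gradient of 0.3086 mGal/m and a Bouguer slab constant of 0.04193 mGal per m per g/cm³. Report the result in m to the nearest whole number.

615

Combined gradient = 0.3086 − 0.04193 × 2.13 = 0.2192891 mGal/m
h = 134.80 / 0.2192891 = 614.71 m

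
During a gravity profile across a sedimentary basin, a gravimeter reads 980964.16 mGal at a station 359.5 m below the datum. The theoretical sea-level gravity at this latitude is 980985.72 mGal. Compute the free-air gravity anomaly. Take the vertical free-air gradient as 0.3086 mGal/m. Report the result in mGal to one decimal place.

-132.5

Free-air correction = 0.3086 × -359.5 = -110.94 mGal
Free-air anomaly = 980964.16 − 980985.72 + (-110.94) = -132.50 mGal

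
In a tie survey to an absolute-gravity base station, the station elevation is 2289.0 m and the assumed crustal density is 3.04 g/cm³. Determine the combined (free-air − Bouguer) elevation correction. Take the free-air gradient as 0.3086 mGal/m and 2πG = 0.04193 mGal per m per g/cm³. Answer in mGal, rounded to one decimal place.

Combined gradient = 0.3086 − 0.04193 × 3.04 = 0.1811328 mGal/m
Combined elevation correction = 0.1811328 × 2289.0 = 414.6 mGal

414.6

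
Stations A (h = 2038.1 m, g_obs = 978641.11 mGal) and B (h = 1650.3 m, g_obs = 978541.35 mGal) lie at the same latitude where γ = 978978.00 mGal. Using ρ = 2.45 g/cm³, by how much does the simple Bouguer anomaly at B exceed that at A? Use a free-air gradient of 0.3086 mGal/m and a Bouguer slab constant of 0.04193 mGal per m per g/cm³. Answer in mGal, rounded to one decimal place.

Δg_SB(A) = 978641.11 − 978978.00 + 0.3086×2038.1 − 0.04193×2.45×2038.1 = 82.70 mGal
Δg_SB(B) = 978541.35 − 978978.00 + 0.3086×1650.3 − 0.04193×2.45×1650.3 = -96.90 mGal
Difference = -96.90 − (82.70) = -179.60 mGal

-179.6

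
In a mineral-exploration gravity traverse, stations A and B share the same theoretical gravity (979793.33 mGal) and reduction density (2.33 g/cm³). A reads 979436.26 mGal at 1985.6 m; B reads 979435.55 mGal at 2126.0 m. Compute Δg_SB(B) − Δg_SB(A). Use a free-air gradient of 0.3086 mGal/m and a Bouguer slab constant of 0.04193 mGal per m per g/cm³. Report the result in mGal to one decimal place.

Δg_SB(A) = 979436.26 − 979793.33 + 0.3086×1985.6 − 0.04193×2.33×1985.6 = 61.70 mGal
Δg_SB(B) = 979435.55 − 979793.33 + 0.3086×2126.0 − 0.04193×2.33×2126.0 = 90.60 mGal
Difference = 90.60 − (61.70) = 28.90 mGal

28.9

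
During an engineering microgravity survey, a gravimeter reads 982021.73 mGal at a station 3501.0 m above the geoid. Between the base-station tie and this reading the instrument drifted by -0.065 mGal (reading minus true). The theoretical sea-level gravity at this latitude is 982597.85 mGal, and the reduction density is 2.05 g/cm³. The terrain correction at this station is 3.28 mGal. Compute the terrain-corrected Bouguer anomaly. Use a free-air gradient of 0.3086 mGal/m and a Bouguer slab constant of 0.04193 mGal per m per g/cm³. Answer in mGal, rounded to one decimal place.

Drift-corrected reading = 982021.73 − (-0.065) = 982021.795 mGal
Free-air correction = 0.3086 × 3501.0 = 1080.41 mGal
Free-air anomaly = 982021.795 − 982597.85 + (1080.41) = 504.355 mGal
Bouguer slab correction = 0.04193 × 2.05 × 3501.0 = 300.93 mGal
Simple Bouguer anomaly = 504.355 − (300.93) = 203.425 mGal
Complete Bouguer anomaly = 203.425 + 3.28 = 206.705 mGal

206.7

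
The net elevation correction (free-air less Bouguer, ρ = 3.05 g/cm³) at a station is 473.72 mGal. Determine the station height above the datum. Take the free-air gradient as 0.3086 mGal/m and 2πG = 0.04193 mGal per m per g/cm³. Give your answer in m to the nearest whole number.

2621

Combined gradient = 0.3086 − 0.04193 × 3.05 = 0.1807135 mGal/m
h = 473.72 / 0.1807135 = 2621.39 m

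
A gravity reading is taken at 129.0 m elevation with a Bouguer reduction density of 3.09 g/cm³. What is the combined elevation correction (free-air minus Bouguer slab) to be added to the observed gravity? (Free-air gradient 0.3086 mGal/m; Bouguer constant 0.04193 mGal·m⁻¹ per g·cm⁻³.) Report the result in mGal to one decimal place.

23.1

Combined gradient = 0.3086 − 0.04193 × 3.09 = 0.1790363 mGal/m
Combined elevation correction = 0.1790363 × 129.0 = 23.1 mGal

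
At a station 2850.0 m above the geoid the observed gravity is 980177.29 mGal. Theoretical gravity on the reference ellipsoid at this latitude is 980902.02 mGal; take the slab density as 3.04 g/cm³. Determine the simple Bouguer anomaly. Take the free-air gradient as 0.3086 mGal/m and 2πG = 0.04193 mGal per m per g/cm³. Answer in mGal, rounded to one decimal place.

-208.5

Free-air correction = 0.3086 × 2850.0 = 879.51 mGal
Free-air anomaly = 980177.29 − 980902.02 + (879.51) = 154.78 mGal
Bouguer slab correction = 0.04193 × 3.04 × 2850.0 = 363.28 mGal
Simple Bouguer anomaly = 154.78 − (363.28) = -208.50 mGal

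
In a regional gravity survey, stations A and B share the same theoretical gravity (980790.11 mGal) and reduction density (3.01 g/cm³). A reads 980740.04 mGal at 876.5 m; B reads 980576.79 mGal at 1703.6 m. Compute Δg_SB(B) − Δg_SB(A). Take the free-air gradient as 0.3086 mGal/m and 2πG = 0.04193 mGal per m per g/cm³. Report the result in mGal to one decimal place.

Δg_SB(A) = 980740.04 − 980790.11 + 0.3086×876.5 − 0.04193×3.01×876.5 = 109.80 mGal
Δg_SB(B) = 980576.79 − 980790.11 + 0.3086×1703.6 − 0.04193×3.01×1703.6 = 97.40 mGal
Difference = 97.40 − (109.80) = -12.40 mGal

-12.4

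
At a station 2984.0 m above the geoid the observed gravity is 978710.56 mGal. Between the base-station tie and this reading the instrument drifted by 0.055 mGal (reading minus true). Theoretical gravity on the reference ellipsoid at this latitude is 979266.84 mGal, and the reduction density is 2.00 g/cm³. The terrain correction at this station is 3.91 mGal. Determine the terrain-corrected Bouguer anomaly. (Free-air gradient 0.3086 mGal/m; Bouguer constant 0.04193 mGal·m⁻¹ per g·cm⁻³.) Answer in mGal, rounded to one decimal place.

118.2

Drift-corrected reading = 978710.56 − (0.055) = 978710.505 mGal
Free-air correction = 0.3086 × 2984.0 = 920.86 mGal
Free-air anomaly = 978710.505 − 979266.84 + (920.86) = 364.525 mGal
Bouguer slab correction = 0.04193 × 2.00 × 2984.0 = 250.24 mGal
Simple Bouguer anomaly = 364.525 − (250.24) = 114.285 mGal
Complete Bouguer anomaly = 114.285 + 3.91 = 118.195 mGal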